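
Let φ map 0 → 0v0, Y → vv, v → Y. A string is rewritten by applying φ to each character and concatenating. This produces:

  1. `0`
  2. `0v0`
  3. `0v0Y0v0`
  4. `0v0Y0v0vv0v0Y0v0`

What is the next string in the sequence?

0v0Y0v0vv0v0Y0v0YY0v0Y0v0vv0v0Y0v0

φ(0v0Y0v0vv0v0Y0v0) expands symbol-by-symbol to 0v0 Y 0v0 vv 0v0 Y 0v0 Y Y 0v0 Y 0v0 vv 0v0 Y 0v0; joining the 16 pieces gives the next term.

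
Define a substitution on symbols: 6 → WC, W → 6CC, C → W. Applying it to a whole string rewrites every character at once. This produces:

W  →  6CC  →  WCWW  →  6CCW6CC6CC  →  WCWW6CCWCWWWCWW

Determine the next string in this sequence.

Applying the rule to each of the 15 symbols of WCWW6CCWCWWWCWW gives the pieces 6CC W 6CC 6CC WC W W 6CC W 6CC 6CC 6CC W 6CC 6CC, which concatenate to the answer.

6CCW6CC6CCWCWW6CCW6CC6CC6CCW6CC6CC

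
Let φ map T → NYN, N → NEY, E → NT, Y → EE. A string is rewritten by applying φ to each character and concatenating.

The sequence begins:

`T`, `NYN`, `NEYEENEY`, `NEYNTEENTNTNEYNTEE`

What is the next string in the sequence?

Applying the rule to each of the 18 symbols of NEYNTEENTNTNEYNTEE gives the pieces NEY NT EE NEY NYN NT NT NEY NYN NEY NYN NEY NT EE NEY NYN NT NT, which concatenate to the answer.

NEYNTEENEYNYNNTNTNEYNYNNEYNYNNEYNTEENEYNYNNTNT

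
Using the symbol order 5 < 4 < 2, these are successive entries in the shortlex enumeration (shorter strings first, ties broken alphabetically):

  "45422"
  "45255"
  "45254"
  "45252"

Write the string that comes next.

45245

The successor of 45252 increments the rightmost position that isn't already 2 and resets every position after it to 5.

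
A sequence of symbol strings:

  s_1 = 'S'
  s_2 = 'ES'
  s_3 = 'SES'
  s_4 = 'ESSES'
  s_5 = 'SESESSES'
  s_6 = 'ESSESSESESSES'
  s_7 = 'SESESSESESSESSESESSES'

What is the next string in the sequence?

From term 3 onward, concatenate the second-to-last term with the last: S·ES = SES, ES·SES = ESSES, …
The next term joins ESSESSESESSES and SESESSESESSESSESESSES.

ESSESSESESSESSESESSESESSESSESESSES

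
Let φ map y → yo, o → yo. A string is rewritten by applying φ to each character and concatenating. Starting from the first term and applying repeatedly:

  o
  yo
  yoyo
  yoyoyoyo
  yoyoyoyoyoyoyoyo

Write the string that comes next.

φ(yoyoyoyoyoyoyoyo) expands symbol-by-symbol to yo yo yo yo yo yo yo yo yo yo yo yo yo yo yo yo; joining the 16 pieces gives the next term.

yoyoyoyoyoyoyoyoyoyoyoyoyoyoyoyo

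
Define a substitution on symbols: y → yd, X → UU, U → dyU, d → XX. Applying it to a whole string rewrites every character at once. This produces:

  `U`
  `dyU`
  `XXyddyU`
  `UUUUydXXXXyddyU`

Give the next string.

Applying the rule to each of the 15 symbols of UUUUydXXXXyddyU gives the pieces dyU dyU dyU dyU yd XX UU UU UU UU yd XX XX yd dyU, which concatenate to the answer.

dyUdyUdyUdyUydXXUUUUUUUUydXXXXyddyU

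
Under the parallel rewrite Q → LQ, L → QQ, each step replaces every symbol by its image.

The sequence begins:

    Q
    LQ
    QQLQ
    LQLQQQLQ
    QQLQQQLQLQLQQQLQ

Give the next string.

Replace each of the 16 characters of QQLQQQLQLQLQQQLQ in place — LQ LQ QQ LQ LQ LQ QQ LQ QQ LQ QQ LQ LQ LQ QQ LQ — and concatenate.

LQLQQQLQLQLQQQLQQQLQQQLQLQLQQQLQ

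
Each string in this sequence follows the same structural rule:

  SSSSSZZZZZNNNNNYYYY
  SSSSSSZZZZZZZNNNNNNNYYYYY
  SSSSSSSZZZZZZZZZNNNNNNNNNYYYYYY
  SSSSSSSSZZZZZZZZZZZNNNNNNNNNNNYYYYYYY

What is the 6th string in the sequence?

SSSSSSSSSSZZZZZZZZZZZZZZZNNNNNNNNNNNNNNNYYYYYYYYY

The n-th term is n+2 S's then 2n-1 Z's then 2n-1 N's then n+1 Y's, where the shown terms are n = 3, 4, 5, 6.
At n = 8 the blocks have lengths 10, 15, 15, 9.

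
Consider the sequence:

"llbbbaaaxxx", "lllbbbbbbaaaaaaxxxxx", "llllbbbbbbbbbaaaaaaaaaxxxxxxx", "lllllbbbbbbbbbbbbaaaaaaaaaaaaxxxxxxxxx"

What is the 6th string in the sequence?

lllllllbbbbbbbbbbbbbbbbbbaaaaaaaaaaaaaaaaaaxxxxxxxxxxxxx

The n-th term is n+1 l's then 3n b's then 3n a's then 2n+1 x's (n = 1, 2, …).
Setting n = 6 gives 7, 18, 18, 13 characters in each block.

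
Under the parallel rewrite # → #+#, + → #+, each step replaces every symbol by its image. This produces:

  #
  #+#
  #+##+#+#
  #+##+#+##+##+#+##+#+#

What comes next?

Replace each of the 21 characters of #+##+#+##+##+#+##+#+# in place — #+# #+ #+# #+# #+ #+# #+ #+# #+# #+ #+# #+# #+ #+# #+ #+# #+# #+ #+# #+ #+# — and concatenate.

#+##+#+##+##+#+##+#+##+##+#+##+##+#+##+#+##+##+#+##+#+#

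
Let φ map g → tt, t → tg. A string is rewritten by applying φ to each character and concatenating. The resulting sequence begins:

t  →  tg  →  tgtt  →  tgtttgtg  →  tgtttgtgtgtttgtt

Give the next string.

Rewriting the 16 symbols of tgtttgtgtgtttgtt one by one yields tg tt tg tg tg tt tg tt tg tt tg tg tg tt tg tg; concatenated:

tgtttgtgtgtttgtttgtttgtgtgtttgtg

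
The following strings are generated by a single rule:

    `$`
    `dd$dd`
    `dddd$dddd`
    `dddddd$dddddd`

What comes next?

dddddddd$dddddddd

Every step adds dd to the front and dd to the end of the previous string.
One more step from dddddd$dddddd gives the answer.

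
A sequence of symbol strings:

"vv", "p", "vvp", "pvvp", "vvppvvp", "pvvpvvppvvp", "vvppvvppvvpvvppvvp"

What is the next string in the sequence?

pvvpvvppvvpvvppvvppvvpvvppvvp

Each term (from the third on) is the two preceding terms concatenated in order: term 3 = vv·p = vvp.
Continuing: pvvpvvppvvp · vvppvvppvvpvvppvvp gives term 8.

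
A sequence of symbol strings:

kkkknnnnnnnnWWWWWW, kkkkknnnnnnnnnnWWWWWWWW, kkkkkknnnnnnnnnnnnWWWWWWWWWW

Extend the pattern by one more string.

Each string has the form k^{n+1} n^{2n+2} W^{2n}, where the shown terms are n = 3, 4, 5.
Setting n = 6 gives 7, 14, 12 characters in each block.

kkkkkkknnnnnnnnnnnnnnWWWWWWWWWWWW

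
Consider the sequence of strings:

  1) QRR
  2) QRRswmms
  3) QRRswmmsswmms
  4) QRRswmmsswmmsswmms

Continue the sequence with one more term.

QRRswmmsswmmsswmmsswmms

The strings grow by a fixed suffix swmms each time.
So the next term is QRRswmmsswmmsswmms·swmms.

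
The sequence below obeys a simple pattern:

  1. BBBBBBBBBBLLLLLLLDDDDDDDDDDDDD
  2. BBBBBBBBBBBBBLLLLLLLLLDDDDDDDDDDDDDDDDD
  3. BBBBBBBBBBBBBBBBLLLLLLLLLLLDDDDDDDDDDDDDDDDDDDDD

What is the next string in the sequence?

Each string has the form B^{3n+1} L^{2n+1} D^{4n+1}, where the shown terms are n = 3, 4, 5.
For the next term, n = 6, so the run lengths are 19, 13, 25.

BBBBBBBBBBBBBBBBBBBLLLLLLLLLLLLLDDDDDDDDDDDDDDDDDDDDDDDDD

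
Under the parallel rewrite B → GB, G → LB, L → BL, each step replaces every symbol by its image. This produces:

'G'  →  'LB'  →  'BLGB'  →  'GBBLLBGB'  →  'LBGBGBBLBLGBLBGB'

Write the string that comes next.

BLGBLBGBLBGBGBBLGBBLLBGBBLGBLBGB

Replace each of the 16 characters of LBGBGBBLBLGBLBGB in place — BL GB LB GB LB GB GB BL GB BL LB GB BL GB LB GB — and concatenate.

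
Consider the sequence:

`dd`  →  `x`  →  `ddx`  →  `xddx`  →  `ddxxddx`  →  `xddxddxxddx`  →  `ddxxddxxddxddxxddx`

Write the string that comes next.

xddxddxxddxddxxddxxddxddxxddx

This is a Fibonacci-style word recurrence s(k) = s(k−2)·s(k−1): e.g. dd·x = ddx.
The next term joins xddxddxxddx and ddxxddxxddxddxxddx.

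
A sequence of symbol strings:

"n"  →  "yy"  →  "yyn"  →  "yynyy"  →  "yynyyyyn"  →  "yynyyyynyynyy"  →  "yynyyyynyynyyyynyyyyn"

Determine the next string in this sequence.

yynyyyynyynyyyynyyyynyynyyyynyynyy

This is a Fibonacci-style word recurrence s(k) = s(k−1)·s(k−2): e.g. yy·n = yyn.
Continuing: yynyyyynyynyyyynyyyyn · yynyyyynyynyy gives term 8.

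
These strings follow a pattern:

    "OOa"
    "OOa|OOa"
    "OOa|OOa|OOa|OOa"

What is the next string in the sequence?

Each string is two copies of the previous one joined by '|'.
One more doubling of OOa|OOa|OOa|OOa gives the answer.

OOa|OOa|OOa|OOa|OOa|OOa|OOa|OOa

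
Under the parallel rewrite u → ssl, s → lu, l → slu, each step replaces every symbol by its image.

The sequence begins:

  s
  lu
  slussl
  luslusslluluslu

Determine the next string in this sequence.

Rewriting the 15 symbols of luslusslluluslu one by one yields slu ssl lu slu ssl lu lu slu slu ssl slu ssl lu slu ssl; concatenated:

slusslluslussllulusluslusslslusslluslussl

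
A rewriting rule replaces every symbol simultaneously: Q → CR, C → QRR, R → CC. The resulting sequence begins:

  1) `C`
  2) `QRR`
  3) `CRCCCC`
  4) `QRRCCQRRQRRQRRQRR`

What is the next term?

Applying the rule to each of the 17 symbols of QRRCCQRRQRRQRRQRR gives the pieces CR CC CC QRR QRR CR CC CC CR CC CC CR CC CC CR CC CC, which concatenate to the answer.

CRCCCCQRRQRRCRCCCCCRCCCCCRCCCCCRCCCC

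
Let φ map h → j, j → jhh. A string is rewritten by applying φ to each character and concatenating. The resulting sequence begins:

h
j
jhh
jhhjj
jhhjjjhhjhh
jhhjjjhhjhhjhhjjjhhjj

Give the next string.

Applying the rule to each of the 21 symbols of jhhjjjhhjhhjhhjjjhhjj gives the pieces jhh j j jhh jhh jhh j j jhh j j jhh j j jhh jhh jhh j j jhh jhh, which concatenate to the answer.

jhhjjjhhjhhjhhjjjhhjjjhhjjjhhjhhjhhjjjhhjhh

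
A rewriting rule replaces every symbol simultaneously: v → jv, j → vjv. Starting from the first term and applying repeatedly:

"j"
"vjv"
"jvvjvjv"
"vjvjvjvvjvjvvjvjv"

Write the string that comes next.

Replace each of the 17 characters of vjvjvjvvjvjvvjvjv in place — jv vjv jv vjv jv vjv jv jv vjv jv vjv jv jv vjv jv vjv jv — and concatenate.

jvvjvjvvjvjvvjvjvjvvjvjvvjvjvjvvjvjvvjvjv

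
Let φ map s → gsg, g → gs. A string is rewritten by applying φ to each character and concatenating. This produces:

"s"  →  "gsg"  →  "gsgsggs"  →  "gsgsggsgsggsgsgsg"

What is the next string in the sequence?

Rewriting the 17 symbols of gsgsggsgsggsgsgsg one by one yields gs gsg gs gsg gs gs gsg gs gsg gs gs gsg gs gsg gs gsg gs; concatenated:

gsgsggsgsggsgsgsggsgsggsgsgsggsgsggsgsggs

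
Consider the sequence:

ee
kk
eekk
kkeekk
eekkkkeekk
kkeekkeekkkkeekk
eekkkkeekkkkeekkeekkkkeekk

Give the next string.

kkeekkeekkkkeekkeekkkkeekkkkeekkeekkkkeekk

This is a Fibonacci-style word recurrence s(k) = s(k−2)·s(k−1): e.g. ee·kk = eekk.
The next term joins kkeekkeekkkkeekk and eekkkkeekkkkeekkeekkkkeekk.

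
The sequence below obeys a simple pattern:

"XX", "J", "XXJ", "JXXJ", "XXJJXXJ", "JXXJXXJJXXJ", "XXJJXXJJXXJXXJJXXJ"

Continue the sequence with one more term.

JXXJXXJJXXJXXJJXXJJXXJXXJJXXJ

This is a Fibonacci-style word recurrence s(k) = s(k−2)·s(k−1): e.g. XX·J = XXJ.
So term 8 is JXXJXXJJXXJ·XXJJXXJJXXJXXJJXXJ.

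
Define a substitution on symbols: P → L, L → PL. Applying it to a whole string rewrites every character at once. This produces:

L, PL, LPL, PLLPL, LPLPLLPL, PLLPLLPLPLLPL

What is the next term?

Replace each of the 13 characters of PLLPLLPLPLLPL in place — L PL PL L PL PL L PL L PL PL L PL — and concatenate.

LPLPLLPLPLLPLLPLPLLPL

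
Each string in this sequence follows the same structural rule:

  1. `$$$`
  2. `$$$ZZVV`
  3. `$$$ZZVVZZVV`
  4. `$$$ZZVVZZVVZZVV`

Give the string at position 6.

$$$ZZVVZZVVZZVVZZVVZZVV

Each term is the previous one with ZZVV appended.
From $$$ZZVVZZVVZZVV, 2 further steps: $$$ZZVVZZVVZZVV → $$$ZZVVZZVVZZVVZZVV → (answer).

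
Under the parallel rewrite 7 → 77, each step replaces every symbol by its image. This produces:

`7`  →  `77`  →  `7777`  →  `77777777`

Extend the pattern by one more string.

7777777777777777

Apply φ to 77777777 symbol by symbol: 7→77, 7→77, 7→77, 7→77, 7→77, 7→77, 7→77, 7→77; joined: 77 77 77 77 77 77 77 77.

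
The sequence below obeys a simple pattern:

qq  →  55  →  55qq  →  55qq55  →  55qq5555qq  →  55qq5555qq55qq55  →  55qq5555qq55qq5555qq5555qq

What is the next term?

This is a Fibonacci-style word recurrence s(k) = s(k−1)·s(k−2): e.g. 55·qq = 55qq.
The next term joins 55qq5555qq55qq5555qq5555qq and 55qq5555qq55qq55.

55qq5555qq55qq5555qq5555qq55qq5555qq55qq55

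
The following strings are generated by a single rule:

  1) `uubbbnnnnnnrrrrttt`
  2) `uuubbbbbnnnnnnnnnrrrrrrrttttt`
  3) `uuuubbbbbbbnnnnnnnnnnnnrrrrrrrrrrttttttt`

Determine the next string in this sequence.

uuuuubbbbbbbbbnnnnnnnnnnnnnnnrrrrrrrrrrrrrttttttttt

Reading off run lengths: u runs 2, 3, 4; b runs 3, 5, 7; n runs 6, 9, 12; r runs 4, 7, 10; t runs 3, 5, 7 — each is linear in n, where the shown terms are n = 2, 3, 4.
At n = 5 the blocks have lengths 5, 9, 15, 13, 9.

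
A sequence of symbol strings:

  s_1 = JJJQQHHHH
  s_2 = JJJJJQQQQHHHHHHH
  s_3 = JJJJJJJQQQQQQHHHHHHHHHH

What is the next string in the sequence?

JJJJJJJJJQQQQQQQQHHHHHHHHHHHHH

Each string has the form J^{2n+1} Q^{2n} H^{3n+1} (n = 1, 2, …).
Setting n = 4 gives 9, 8, 13 characters in each block.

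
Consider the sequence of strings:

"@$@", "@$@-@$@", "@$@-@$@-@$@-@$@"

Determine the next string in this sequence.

Every step duplicates the string with '-' between the halves.
So the next term is two copies of @$@-@$@-@$@-@$@ with '-' between the halves.

@$@-@$@-@$@-@$@-@$@-@$@-@$@-@$@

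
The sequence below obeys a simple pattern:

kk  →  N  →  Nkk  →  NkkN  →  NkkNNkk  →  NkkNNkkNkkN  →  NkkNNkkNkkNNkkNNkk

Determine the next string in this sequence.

NkkNNkkNkkNNkkNNkkNkkNNkkNkkN

This is a Fibonacci-style word recurrence s(k) = s(k−1)·s(k−2): e.g. N·kk = Nkk.
The next term joins NkkNNkkNkkNNkkNNkk and NkkNNkkNkkN.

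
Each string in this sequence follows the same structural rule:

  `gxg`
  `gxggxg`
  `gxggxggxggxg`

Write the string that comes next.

s(k+1) = s(k)·s(k) — each term doubles the last.
So the next term is two copies of gxggxggxggxg.

gxggxggxggxggxggxggxggxg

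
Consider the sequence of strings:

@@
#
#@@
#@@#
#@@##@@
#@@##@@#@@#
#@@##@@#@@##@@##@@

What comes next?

This is a Fibonacci-style word recurrence s(k) = s(k−1)·s(k−2): e.g. #·@@ = #@@.
So term 8 is #@@##@@#@@##@@##@@·#@@##@@#@@#.

#@@##@@#@@##@@##@@#@@##@@#@@#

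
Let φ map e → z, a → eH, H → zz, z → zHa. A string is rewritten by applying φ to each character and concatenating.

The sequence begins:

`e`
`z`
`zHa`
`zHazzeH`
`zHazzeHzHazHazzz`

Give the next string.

zHazzeHzHazHazzzzHazzeHzHazzeHzHazHazHa

Applying the rule to each of the 16 symbols of zHazzeHzHazHazzz gives the pieces zHa zz eH zHa zHa z zz zHa zz eH zHa zz eH zHa zHa zHa, which concatenate to the answer.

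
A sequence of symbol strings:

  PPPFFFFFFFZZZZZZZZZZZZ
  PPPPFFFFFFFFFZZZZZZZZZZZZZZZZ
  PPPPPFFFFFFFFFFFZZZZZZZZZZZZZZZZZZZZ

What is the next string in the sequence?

PPPPPPFFFFFFFFFFFFFZZZZZZZZZZZZZZZZZZZZZZZZ

Each string has the form P^{n} F^{2n+1} Z^{4n}, where the shown terms are n = 3, 4, 5.
At n = 6 the blocks have lengths 6, 13, 24.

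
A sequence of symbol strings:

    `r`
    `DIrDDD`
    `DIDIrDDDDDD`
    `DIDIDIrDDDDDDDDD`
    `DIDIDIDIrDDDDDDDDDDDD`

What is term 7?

DIDIDIDIDIDIrDDDDDDDDDDDDDDDDDD

Every step adds DI to the front and DDD to the end of the previous string.
From DIDIDIDIrDDDDDDDDDDDD, 2 further steps: DIDIDIDIrDDDDDDDDDDDD → DIDIDIDIDIrDDDDDDDDDDDDDDD → (answer).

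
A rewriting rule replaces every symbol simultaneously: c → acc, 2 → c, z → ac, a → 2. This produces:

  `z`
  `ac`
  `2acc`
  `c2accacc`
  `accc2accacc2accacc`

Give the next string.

2accaccaccc2accacc2accaccc2accacc2accacc

φ(accc2accacc2accacc) expands symbol-by-symbol to 2 acc acc acc c 2 acc acc 2 acc acc c 2 acc acc 2 acc acc; joining the 18 pieces gives the next term.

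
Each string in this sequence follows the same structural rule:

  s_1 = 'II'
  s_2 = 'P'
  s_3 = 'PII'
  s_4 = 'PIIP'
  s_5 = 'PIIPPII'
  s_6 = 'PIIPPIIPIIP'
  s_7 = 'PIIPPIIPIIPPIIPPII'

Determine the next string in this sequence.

This is a Fibonacci-style word recurrence s(k) = s(k−1)·s(k−2): e.g. P·II = PII.
Continuing: PIIPPIIPIIPPIIPPII · PIIPPIIPIIP gives term 8.

PIIPPIIPIIPPIIPPIIPIIPPIIPIIP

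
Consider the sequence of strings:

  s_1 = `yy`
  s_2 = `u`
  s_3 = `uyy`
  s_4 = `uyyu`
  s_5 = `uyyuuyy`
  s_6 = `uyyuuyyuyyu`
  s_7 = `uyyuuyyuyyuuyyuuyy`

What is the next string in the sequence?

From term 3 onward, concatenate the last term with the second-to-last: u·yy = uyy, uyy·u = uyyu, …
So term 8 is uyyuuyyuyyuuyyuuyy·uyyuuyyuyyu.

uyyuuyyuyyuuyyuuyyuyyuuyyuyyu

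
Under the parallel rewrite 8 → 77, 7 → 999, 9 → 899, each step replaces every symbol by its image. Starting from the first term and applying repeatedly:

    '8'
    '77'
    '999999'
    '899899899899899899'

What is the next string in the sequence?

778998997789989977899899778998997789989977899899

Applying the rule to each of the 18 symbols of 899899899899899899 gives the pieces 77 899 899 77 899 899 77 899 899 77 899 899 77 899 899 77 899 899, which concatenate to the answer.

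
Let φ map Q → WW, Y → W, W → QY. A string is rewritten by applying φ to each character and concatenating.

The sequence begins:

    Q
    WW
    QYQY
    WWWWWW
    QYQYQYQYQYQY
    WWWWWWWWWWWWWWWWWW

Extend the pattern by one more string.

QYQYQYQYQYQYQYQYQYQYQYQYQYQYQYQYQYQY

Applying the rule to each of the 18 symbols of WWWWWWWWWWWWWWWWWW gives the pieces QY QY QY QY QY QY QY QY QY QY QY QY QY QY QY QY QY QY, which concatenate to the answer.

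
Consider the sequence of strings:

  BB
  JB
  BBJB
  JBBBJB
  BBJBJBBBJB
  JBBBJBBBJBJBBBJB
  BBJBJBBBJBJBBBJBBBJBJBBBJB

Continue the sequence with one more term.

Each term (from the third on) is the two preceding terms concatenated in order: term 3 = BB·JB = BBJB.
The next term joins JBBBJBBBJBJBBBJB and BBJBJBBBJBJBBBJBBBJBJBBBJB.

JBBBJBBBJBJBBBJBBBJBJBBBJBJBBBJBBBJBJBBBJB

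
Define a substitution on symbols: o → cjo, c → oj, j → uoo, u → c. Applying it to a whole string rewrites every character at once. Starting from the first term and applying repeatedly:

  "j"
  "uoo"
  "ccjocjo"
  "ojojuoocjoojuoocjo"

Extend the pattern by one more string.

φ(ojojuoocjoojuoocjo) expands symbol-by-symbol to cjo uoo cjo uoo c cjo cjo oj uoo cjo cjo uoo c cjo cjo oj uoo cjo; joining the 18 pieces gives the next term.

cjouoocjouooccjocjoojuoocjocjouooccjocjoojuoocjo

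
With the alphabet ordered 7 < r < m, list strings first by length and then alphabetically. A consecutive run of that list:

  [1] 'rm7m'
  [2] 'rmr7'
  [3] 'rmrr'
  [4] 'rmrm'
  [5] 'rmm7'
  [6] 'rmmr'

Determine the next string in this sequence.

rmmm

Treat rmmr as a base-3 numeral over the given alphabet and add one, carrying through any trailing m's.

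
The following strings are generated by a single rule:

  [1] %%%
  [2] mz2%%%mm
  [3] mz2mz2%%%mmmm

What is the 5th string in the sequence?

s(k+1) = mz2·s(k)·mm, so each term gains mz2 as a prefix and mm as a suffix.
From mz2mz2%%%mmmm, 2 further steps: mz2mz2%%%mmmm → mz2mz2mz2%%%mmmmmm → (answer).

mz2mz2mz2mz2%%%mmmmmmmm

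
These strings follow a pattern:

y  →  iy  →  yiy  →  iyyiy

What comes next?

yiyiyyiy

Each term (from the third on) is the two preceding terms concatenated in order: term 3 = y·iy = yiy.
The next term joins yiy and iyyiy.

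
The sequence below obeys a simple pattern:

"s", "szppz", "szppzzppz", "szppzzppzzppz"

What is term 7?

szppzzppzzppzzppzzppzzppz

Each term is the previous one with zppz appended.
From szppzzppzzppz, 3 further steps: szppzzppzzppz → szppzzppzzppzzppz → szppzzppzzppzzppzzppz → (answer).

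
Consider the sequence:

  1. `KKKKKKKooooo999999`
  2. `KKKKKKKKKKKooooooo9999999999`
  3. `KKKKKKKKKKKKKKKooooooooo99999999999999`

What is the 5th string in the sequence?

KKKKKKKKKKKKKKKKKKKKKKKooooooooooooo9999999999999999999999

Term n consists of 4n+3 K's, followed by 2n+3 o's, followed by 4n+2 9's (n = 1, 2, …).
At n = 5 the blocks have lengths 23, 13, 22.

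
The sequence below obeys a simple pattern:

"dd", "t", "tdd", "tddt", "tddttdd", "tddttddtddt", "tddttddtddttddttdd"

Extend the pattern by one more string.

From term 3 onward, concatenate the last term with the second-to-last: t·dd = tdd, tdd·t = tddt, …
The next term joins tddttddtddttddttdd and tddttddtddt.

tddttddtddttddttddtddttddtddt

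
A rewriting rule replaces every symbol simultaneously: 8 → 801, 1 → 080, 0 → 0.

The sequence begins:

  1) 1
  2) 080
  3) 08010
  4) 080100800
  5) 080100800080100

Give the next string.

0801008000801000801008000

φ(080100800080100) expands symbol-by-symbol to 0 801 0 080 0 0 801 0 0 0 801 0 080 0 0; joining the 15 pieces gives the next term.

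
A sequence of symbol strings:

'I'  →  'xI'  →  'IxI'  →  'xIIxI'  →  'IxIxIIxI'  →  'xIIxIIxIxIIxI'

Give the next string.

IxIxIIxIxIIxIIxIxIIxI

This is a Fibonacci-style word recurrence s(k) = s(k−2)·s(k−1): e.g. I·xI = IxI.
So term 7 is IxIxIIxI·xIIxIIxIxIIxI.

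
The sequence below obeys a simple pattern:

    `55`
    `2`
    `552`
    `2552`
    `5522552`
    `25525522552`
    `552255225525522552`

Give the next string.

25525522552552255225525522552

From term 3 onward, concatenate the second-to-last term with the last: 55·2 = 552, 2·552 = 2552, …
So term 8 is 25525522552·552255225525522552.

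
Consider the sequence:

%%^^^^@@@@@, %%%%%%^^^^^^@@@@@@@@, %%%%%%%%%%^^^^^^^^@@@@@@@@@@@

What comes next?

%%%%%%%%%%%%%%^^^^^^^^^^@@@@@@@@@@@@@@

Term n consists of 4n-2 %'s, followed by 2n+2 ^'s, followed by 3n+2 @'s (n = 1, 2, …).
Setting n = 4 gives 14, 10, 14 characters in each block.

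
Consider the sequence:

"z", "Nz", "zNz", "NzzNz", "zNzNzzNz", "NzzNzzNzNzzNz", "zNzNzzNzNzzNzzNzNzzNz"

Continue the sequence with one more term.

Each term (from the third on) is the two preceding terms concatenated in order: term 3 = z·Nz = zNz.
Continuing: NzzNzzNzNzzNz · zNzNzzNzNzzNzzNzNzzNz gives term 8.

NzzNzzNzNzzNzzNzNzzNzNzzNzzNzNzzNz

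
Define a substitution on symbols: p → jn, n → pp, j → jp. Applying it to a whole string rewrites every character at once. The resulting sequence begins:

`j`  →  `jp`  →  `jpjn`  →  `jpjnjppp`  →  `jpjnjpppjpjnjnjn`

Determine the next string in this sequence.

Rewriting the 16 symbols of jpjnjpppjpjnjnjn one by one yields jp jn jp pp jp jn jn jn jp jn jp pp jp pp jp pp; concatenated:

jpjnjpppjpjnjnjnjpjnjpppjpppjppp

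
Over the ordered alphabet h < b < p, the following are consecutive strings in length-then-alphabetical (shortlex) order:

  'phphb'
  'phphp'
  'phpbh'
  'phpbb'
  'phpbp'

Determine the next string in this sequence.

phpph

Treat phpbp as a base-3 numeral over the given alphabet and add one, carrying through any trailing p's.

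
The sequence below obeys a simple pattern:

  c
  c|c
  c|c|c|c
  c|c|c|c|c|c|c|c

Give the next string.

c|c|c|c|c|c|c|c|c|c|c|c|c|c|c|c

s(k+1) = s(k)·|·s(k) — each term doubles the last with '|' between the halves.
So the next term is two copies of c|c|c|c|c|c|c|c with '|' between the halves.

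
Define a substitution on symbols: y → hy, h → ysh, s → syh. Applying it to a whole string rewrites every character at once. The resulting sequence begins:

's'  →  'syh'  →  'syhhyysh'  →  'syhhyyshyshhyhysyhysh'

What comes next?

syhhyyshyshhyhysyhyshhysyhyshyshhyyshhysyhhyyshhysyhysh

Replace each of the 21 characters of syhhyyshyshhyhysyhysh in place — syh hy ysh ysh hy hy syh ysh hy syh ysh ysh hy ysh hy syh hy ysh hy syh ysh — and concatenate.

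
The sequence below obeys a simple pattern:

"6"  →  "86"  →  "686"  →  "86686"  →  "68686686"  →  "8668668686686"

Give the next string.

From term 3 onward, concatenate the second-to-last term with the last: 6·86 = 686, 86·686 = 86686, …
So term 7 is 68686686·8668668686686.

686866868668668686686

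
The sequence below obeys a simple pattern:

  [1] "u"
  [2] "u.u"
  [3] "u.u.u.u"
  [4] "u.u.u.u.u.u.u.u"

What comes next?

s(k+1) = s(k)·.·s(k) — each term doubles the last with '.' between the halves.
Doubling u.u.u.u.u.u.u.u with '.' between the halves:

u.u.u.u.u.u.u.u.u.u.u.u.u.u.u.u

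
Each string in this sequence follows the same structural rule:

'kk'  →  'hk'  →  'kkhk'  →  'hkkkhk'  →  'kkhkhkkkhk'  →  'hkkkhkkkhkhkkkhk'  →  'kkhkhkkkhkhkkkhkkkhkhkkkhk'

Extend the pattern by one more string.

hkkkhkkkhkhkkkhkkkhkhkkkhkhkkkhkkkhkhkkkhk

This is a Fibonacci-style word recurrence s(k) = s(k−2)·s(k−1): e.g. kk·hk = kkhk.
The next term joins hkkkhkkkhkhkkkhk and kkhkhkkkhkhkkkhkkkhkhkkkhk.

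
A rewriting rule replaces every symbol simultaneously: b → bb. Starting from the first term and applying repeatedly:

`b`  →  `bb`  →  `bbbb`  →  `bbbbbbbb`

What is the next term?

bbbbbbbbbbbbbbbb

Apply φ to bbbbbbbb symbol by symbol: b→bb, b→bb, b→bb, b→bb, b→bb, b→bb, b→bb, b→bb; joined: bb bb bb bb bb bb bb bb.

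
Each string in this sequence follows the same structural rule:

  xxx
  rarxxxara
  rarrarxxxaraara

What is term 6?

Every step adds rar to the front and ara to the end of the previous string.
From rarrarxxxaraara, 3 further steps: rarrarxxxaraara → rarrarrarxxxaraaraara → rarrarrarrarxxxaraaraaraara → (answer).

rarrarrarrarrarxxxaraaraaraaraara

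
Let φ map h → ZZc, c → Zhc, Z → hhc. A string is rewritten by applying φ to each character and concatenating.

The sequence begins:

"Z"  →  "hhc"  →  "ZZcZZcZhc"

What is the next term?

hhchhcZhchhchhcZhchhcZZcZhc

Rewriting each symbol of ZZcZZcZhc: Z→hhc, Z→hhc, c→Zhc, Z→hhc, Z→hhc, c→Zhc, Z→hhc, h→ZZc, c→Zhc, which concatenates to hhc hhc Zhc hhc hhc Zhc hhc ZZc Zhc.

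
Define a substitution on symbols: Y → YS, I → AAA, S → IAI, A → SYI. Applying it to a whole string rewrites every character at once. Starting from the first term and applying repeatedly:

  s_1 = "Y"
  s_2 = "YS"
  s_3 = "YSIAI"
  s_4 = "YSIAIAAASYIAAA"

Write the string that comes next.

YSIAIAAASYIAAASYISYISYIIAIYSAAASYISYISYI

Applying the rule to each of the 14 symbols of YSIAIAAASYIAAA gives the pieces YS IAI AAA SYI AAA SYI SYI SYI IAI YS AAA SYI SYI SYI, which concatenate to the answer.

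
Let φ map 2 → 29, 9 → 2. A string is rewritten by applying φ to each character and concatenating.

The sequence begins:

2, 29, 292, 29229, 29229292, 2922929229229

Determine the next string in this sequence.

292292922922929229292

Replace each of the 13 characters of 2922929229229 in place — 29 2 29 29 2 29 2 29 29 2 29 29 2 — and concatenate.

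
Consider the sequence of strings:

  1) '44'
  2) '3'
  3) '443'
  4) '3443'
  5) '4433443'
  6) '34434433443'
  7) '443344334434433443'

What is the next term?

34434433443443344334434433443

From term 3 onward, concatenate the second-to-last term with the last: 44·3 = 443, 3·443 = 3443, …
Continuing: 34434433443 · 443344334434433443 gives term 8.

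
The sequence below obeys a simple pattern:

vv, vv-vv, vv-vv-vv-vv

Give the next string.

vv-vv-vv-vv-vv-vv-vv-vv

s(k+1) = s(k)·-·s(k) — each term doubles the last with '-' between the halves.
One more doubling of vv-vv-vv-vv gives the answer.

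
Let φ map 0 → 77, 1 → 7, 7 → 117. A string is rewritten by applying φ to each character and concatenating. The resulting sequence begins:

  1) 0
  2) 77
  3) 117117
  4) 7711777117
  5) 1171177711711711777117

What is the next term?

Replace each of the 22 characters of 1171177711711711777117 in place — 7 7 117 7 7 117 117 117 7 7 117 7 7 117 7 7 117 117 117 7 7 117 — and concatenate.

771177711711711777117771177711711711777117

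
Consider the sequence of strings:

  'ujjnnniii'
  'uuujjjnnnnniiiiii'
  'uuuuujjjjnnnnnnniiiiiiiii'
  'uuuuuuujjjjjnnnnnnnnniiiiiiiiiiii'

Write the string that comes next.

Term n consists of 2n-1 u's, followed by n+1 j's, followed by 2n+1 n's, followed by 3n i's (n = 1, 2, …).
At n = 5 the blocks have lengths 9, 6, 11, 15.

uuuuuuuuujjjjjjnnnnnnnnnnniiiiiiiiiiiiiii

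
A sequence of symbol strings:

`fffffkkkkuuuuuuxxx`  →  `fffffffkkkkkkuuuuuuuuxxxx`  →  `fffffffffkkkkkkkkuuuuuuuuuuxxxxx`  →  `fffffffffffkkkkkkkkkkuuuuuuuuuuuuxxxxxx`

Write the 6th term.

Reading off run lengths: f runs 5, 7, 9, 11; k runs 4, 6, 8, 10; u runs 6, 8, 10, 12; x runs 3, 4, 5, 6 — each is linear in n, where the shown terms are n = 2, 3, 4, 5.
At n = 7 the blocks have lengths 15, 14, 16, 8.

fffffffffffffffkkkkkkkkkkkkkkuuuuuuuuuuuuuuuuxxxxxxxx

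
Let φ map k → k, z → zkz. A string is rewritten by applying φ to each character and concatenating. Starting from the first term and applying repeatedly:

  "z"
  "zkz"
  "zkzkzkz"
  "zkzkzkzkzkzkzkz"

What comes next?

Rewriting the 15 symbols of zkzkzkzkzkzkzkz one by one yields zkz k zkz k zkz k zkz k zkz k zkz k zkz k zkz; concatenated:

zkzkzkzkzkzkzkzkzkzkzkzkzkzkzkz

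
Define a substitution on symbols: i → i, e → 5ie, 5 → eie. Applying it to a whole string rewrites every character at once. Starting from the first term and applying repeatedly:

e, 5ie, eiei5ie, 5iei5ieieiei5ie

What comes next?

eiei5ieieiei5iei5iei5ieieiei5ie

Applying the rule to each of the 15 symbols of 5iei5ieieiei5ie gives the pieces eie i 5ie i eie i 5ie i 5ie i 5ie i eie i 5ie, which concatenate to the answer.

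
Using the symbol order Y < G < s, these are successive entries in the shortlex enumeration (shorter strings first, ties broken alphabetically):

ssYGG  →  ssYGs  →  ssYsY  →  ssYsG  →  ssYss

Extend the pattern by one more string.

ssGYY

The successor of ssYss increments the rightmost position that isn't already s and resets every position after it to Y.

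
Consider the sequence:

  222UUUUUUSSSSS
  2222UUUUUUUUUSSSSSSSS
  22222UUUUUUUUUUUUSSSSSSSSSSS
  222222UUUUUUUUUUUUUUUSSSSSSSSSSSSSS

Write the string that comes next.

Reading off run lengths: 2 runs 3, 4, 5, 6; U runs 6, 9, 12, 15; S runs 5, 8, 11, 14 — each is linear in n (n = 1, 2, …).
For the next term, n = 5, so the run lengths are 7, 18, 17.

2222222UUUUUUUUUUUUUUUUUUSSSSSSSSSSSSSSSSS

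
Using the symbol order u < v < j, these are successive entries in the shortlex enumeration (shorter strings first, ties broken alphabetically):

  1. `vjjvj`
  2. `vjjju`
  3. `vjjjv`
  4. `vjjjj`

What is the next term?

The successor of vjjjj increments the rightmost position that isn't already j and resets every position after it to u.

juuuu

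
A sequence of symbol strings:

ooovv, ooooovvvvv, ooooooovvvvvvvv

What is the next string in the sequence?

The n-th term is 2n+1 o's then 3n-1 v's (n = 1, 2, …).
Setting n = 4 gives 9, 11 characters in each block.

ooooooooovvvvvvvvvvv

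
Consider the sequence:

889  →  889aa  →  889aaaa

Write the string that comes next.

889aaaaaa

The strings grow by a fixed suffix aa each time.
So the next term is 889aaaa·aa.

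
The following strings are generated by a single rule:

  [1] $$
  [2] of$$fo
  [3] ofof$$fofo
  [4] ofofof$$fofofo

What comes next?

Each term wraps the previous one in of on the left and fo on the right.
One more step from ofofof$$fofofo gives the answer.

ofofofof$$fofofofo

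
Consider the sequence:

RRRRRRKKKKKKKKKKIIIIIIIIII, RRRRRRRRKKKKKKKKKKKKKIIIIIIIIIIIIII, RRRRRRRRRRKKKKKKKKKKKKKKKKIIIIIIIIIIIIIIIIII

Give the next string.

Each string has the form R^{2n} K^{3n+1} I^{4n-2}, where the shown terms are n = 3, 4, 5.
For the next term, n = 6, so the run lengths are 12, 19, 22.

RRRRRRRRRRRRKKKKKKKKKKKKKKKKKKKIIIIIIIIIIIIIIIIIIIIII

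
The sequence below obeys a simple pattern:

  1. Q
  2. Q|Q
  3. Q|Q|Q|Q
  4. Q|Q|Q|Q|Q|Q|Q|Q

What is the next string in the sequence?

Every step duplicates the string with '|' between the halves.
Doubling Q|Q|Q|Q|Q|Q|Q|Q with '|' between the halves:

Q|Q|Q|Q|Q|Q|Q|Q|Q|Q|Q|Q|Q|Q|Q|Q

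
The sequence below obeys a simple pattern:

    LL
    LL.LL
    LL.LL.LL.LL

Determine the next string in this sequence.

Every step duplicates the string with '.' between the halves.
Doubling LL.LL.LL.LL with '.' between the halves:

LL.LL.LL.LL.LL.LL.LL.LL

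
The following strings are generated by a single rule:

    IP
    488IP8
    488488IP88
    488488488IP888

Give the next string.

Each term wraps the previous one in 488 on the left and 8 on the right.
So the next term is 488·488488488IP888·8.

488488488488IP8888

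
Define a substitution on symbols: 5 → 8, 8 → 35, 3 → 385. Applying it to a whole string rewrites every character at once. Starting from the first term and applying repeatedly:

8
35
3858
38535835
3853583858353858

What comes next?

38535838583538535835385838535835

Replace each of the 16 characters of 3853583858353858 in place — 385 35 8 385 8 35 385 35 8 35 385 8 385 35 8 35 — and concatenate.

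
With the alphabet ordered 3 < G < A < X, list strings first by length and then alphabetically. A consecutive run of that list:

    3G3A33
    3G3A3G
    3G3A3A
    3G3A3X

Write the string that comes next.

The successor of 3G3A3X increments the rightmost position that isn't already X and resets every position after it to 3.

3G3AG3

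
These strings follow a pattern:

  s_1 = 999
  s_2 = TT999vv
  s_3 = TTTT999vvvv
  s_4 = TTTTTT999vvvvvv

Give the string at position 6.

TTTTTTTTTT999vvvvvvvvvv

Every step adds TT to the front and vv to the end of the previous string.
From TTTTTT999vvvvvv, 2 further steps: TTTTTT999vvvvvv → TTTTTTTT999vvvvvvvv → (answer).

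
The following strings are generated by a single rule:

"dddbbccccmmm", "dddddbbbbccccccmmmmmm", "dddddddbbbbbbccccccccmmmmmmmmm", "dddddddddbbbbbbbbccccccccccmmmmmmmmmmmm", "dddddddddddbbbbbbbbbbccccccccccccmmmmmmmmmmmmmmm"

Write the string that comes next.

dddddddddddddbbbbbbbbbbbbccccccccccccccmmmmmmmmmmmmmmmmmm

Reading off run lengths: d runs 3, 5, 7, 9, 11; b runs 2, 4, 6, 8, 10; c runs 4, 6, 8, 10, 12; m runs 3, 6, 9, 12, 15 — each is linear in n (n = 1, 2, …).
For the next term, n = 6, so the run lengths are 13, 12, 14, 18.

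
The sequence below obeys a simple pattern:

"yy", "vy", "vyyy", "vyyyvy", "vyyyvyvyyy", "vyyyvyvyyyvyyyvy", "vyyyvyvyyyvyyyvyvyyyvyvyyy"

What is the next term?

vyyyvyvyyyvyyyvyvyyyvyvyyyvyyyvyvyyyvyyyvy

Each term (from the third on) is the previous term followed by the one before it: term 3 = vy·yy = vyyy.
Continuing: vyyyvyvyyyvyyyvyvyyyvyvyyy · vyyyvyvyyyvyyyvy gives term 8.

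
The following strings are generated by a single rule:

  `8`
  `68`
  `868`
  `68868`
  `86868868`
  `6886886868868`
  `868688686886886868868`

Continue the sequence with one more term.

This is a Fibonacci-style word recurrence s(k) = s(k−2)·s(k−1): e.g. 8·68 = 868.
So term 8 is 6886886868868·868688686886886868868.

6886886868868868688686886886868868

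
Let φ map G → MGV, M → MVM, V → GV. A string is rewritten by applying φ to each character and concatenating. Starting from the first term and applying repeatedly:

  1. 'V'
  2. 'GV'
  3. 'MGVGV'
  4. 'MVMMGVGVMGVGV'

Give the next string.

Replace each of the 13 characters of MVMMGVGVMGVGV in place — MVM GV MVM MVM MGV GV MGV GV MVM MGV GV MGV GV — and concatenate.

MVMGVMVMMVMMGVGVMGVGVMVMMGVGVMGVGV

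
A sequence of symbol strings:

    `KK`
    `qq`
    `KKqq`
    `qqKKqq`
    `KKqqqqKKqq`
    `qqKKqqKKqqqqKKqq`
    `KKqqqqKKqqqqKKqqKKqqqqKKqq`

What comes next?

qqKKqqKKqqqqKKqqKKqqqqKKqqqqKKqqKKqqqqKKqq

From term 3 onward, concatenate the second-to-last term with the last: KK·qq = KKqq, qq·KKqq = qqKKqq, …
So term 8 is qqKKqqKKqqqqKKqq·KKqqqqKKqqqqKKqqKKqqqqKKqq.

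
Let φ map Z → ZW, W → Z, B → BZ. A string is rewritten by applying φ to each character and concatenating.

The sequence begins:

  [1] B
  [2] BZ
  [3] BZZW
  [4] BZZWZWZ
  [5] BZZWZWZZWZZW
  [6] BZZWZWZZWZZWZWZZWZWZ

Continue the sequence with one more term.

Rewriting the 20 symbols of BZZWZWZZWZZWZWZZWZWZ one by one yields BZ ZW ZW Z ZW Z ZW ZW Z ZW ZW Z ZW Z ZW ZW Z ZW Z ZW; concatenated:

BZZWZWZZWZZWZWZZWZWZZWZZWZWZZWZZW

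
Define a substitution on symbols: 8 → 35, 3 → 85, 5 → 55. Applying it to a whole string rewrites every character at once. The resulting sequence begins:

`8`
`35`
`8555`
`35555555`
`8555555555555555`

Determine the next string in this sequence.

Applying the rule to each of the 16 symbols of 8555555555555555 gives the pieces 35 55 55 55 55 55 55 55 55 55 55 55 55 55 55 55, which concatenate to the answer.

35555555555555555555555555555555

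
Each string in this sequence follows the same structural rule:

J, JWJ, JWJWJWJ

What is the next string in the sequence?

Every step duplicates the string with 'W' between the halves.
So the next term is two copies of JWJWJWJ with 'W' between the halves.

JWJWJWJWJWJWJWJ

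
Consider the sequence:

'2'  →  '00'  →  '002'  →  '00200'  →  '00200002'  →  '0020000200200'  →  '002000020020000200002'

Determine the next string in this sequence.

0020000200200002000020020000200200

Each term (from the third on) is the previous term followed by the one before it: term 3 = 00·2 = 002.
Continuing: 002000020020000200002 · 0020000200200 gives term 8.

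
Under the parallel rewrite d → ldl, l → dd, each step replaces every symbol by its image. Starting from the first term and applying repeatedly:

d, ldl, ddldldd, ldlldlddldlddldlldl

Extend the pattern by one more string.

Rewriting the 19 symbols of ldlldlddldlddldlldl one by one yields dd ldl dd dd ldl dd ldl ldl dd ldl dd ldl ldl dd ldl dd dd ldl dd; concatenated:

ddldlddddldlddldlldlddldlddldlldlddldlddddldldd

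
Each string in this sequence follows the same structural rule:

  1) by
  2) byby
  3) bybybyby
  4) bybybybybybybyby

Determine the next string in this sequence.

Every step duplicates the string.
Doubling bybybybybybybyby:

bybybybybybybybybybybybybybybyby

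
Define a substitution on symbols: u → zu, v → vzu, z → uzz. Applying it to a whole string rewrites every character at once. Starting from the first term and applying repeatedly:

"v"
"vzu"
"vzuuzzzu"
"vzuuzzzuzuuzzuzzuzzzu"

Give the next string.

vzuuzzzuzuuzzuzzuzzzuuzzzuzuuzzuzzzuuzzuzzzuuzzuzzuzzzu

Replace each of the 21 characters of vzuuzzzuzuuzzuzzuzzzu in place — vzu uzz zu zu uzz uzz uzz zu uzz zu zu uzz uzz zu uzz uzz zu uzz uzz uzz zu — and concatenate.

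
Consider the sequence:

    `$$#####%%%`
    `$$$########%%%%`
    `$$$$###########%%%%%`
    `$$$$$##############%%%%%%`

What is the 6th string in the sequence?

Reading off run lengths: $ runs 2, 3, 4, 5; # runs 5, 8, 11, 14; % runs 3, 4, 5, 6 — each is linear in n (n = 1, 2, …).
For term 6, n = 6, so the run lengths are 7, 20, 8.

$$$$$$$####################%%%%%%%%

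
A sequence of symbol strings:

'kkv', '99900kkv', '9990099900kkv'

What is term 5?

99900999009990099900kkv

Each term is the previous one with 99900 prepended.
From 9990099900kkv, 2 further steps: 9990099900kkv → 999009990099900kkv → (answer).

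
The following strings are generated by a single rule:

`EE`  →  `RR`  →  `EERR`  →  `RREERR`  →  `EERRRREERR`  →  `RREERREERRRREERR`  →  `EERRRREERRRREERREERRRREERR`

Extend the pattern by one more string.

From term 3 onward, concatenate the second-to-last term with the last: EE·RR = EERR, RR·EERR = RREERR, …
Continuing: RREERREERRRREERR · EERRRREERRRREERREERRRREERR gives term 8.

RREERREERRRREERREERRRREERRRREERREERRRREERR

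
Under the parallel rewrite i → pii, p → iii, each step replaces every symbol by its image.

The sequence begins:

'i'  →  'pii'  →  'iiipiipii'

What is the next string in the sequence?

piipiipiiiiipiipiiiiipiipii

Apply φ to iiipiipii symbol by symbol: i→pii, i→pii, i→pii, p→iii, i→pii, i→pii, p→iii, i→pii, i→pii; joined: pii pii pii iii pii pii iii pii pii.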